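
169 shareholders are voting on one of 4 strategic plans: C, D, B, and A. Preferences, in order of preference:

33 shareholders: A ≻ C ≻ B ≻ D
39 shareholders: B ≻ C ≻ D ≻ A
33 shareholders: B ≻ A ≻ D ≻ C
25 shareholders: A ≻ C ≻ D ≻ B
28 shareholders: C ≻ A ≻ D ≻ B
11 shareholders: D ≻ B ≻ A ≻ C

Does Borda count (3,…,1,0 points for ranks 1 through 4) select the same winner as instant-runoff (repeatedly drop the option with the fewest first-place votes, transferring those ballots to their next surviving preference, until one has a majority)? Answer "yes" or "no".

Borda — scores: C 278, D 158, B 271, A 307. Winner: A.
Instant-runoff — R1 C 28, D 11, B 72, A 58 (D out); R2 C 28, B 83, A 58 (C out); R3 B 83, A 86 (A winner). Winner: A.
The two methods agree.

yes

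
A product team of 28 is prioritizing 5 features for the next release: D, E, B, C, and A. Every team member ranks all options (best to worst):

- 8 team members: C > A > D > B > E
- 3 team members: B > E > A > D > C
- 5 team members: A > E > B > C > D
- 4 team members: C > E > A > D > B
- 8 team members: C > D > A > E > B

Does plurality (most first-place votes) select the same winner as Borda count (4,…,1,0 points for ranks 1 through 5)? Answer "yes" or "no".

Plurality — first-place votes: D 0, E 0, B 3, C 20, A 5. Winner: C.
Borda — scores: D 47, E 44, B 30, C 85, A 74. Winner: C.
The two methods agree.

yes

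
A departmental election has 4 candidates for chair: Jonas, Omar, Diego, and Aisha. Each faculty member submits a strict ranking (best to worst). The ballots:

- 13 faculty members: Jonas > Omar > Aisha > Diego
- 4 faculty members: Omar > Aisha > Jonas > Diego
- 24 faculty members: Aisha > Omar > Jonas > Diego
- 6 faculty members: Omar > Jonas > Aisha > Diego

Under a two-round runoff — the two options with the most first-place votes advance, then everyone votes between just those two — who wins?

Round 1 first-place votes: Jonas 13, Omar 10, Diego 0, Aisha 24.
Aisha and Jonas advance.
Runoff: Aisha is preferred to Jonas by 28 voters; Jonas by 19.
Aisha wins the runoff.

Aisha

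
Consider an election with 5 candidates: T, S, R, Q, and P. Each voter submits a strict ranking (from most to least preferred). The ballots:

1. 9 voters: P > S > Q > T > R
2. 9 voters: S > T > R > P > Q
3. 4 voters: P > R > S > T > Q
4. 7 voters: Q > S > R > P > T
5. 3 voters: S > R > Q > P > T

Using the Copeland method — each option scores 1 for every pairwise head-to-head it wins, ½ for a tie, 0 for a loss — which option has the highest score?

S

T: beats R; loses to S, Q, and P → score 1.
S: beats T, R, Q, and P → score 4.
R: beats P; ties Q; loses to T and S → score 1.5.
Q: beats T; ties R; loses to S and P → score 1.5.
P: beats T and Q; loses to S and R → score 2.
S has the best pairwise record.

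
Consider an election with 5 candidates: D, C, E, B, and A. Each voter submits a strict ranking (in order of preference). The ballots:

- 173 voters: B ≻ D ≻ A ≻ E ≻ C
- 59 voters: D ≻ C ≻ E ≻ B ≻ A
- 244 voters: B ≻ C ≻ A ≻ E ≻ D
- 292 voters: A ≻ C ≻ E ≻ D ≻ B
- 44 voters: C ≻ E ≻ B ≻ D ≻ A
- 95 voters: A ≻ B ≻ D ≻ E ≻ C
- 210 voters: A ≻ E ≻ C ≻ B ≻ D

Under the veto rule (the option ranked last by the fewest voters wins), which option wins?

Last-place votes: D 454, C 268, E 0, B 292, A 103.
E is ranked last by the fewest voters, so E wins.

E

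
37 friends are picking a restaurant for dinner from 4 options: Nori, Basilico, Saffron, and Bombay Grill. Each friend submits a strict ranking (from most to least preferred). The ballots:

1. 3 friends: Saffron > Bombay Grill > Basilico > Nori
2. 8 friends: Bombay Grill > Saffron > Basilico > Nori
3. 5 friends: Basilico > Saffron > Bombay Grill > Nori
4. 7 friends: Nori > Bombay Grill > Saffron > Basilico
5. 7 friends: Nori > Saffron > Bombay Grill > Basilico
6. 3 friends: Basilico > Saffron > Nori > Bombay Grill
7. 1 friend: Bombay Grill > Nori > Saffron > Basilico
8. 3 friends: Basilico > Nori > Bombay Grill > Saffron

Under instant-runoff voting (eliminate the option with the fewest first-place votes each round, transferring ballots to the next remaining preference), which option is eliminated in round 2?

Basilico

Round 1: Nori 14, Basilico 11, Saffron 3, Bombay Grill 9. Eliminate Saffron.
Round 2: Nori 14, Basilico 11, Bombay Grill 12. Eliminate Basilico.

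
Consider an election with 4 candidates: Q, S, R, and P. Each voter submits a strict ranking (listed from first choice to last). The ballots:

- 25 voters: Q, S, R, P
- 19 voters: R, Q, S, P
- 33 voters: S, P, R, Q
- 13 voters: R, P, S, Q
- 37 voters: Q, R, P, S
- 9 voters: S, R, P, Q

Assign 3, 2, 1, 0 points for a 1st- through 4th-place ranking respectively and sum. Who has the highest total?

Q: 25·3 + 19·2 + 33·0 + 13·0 + 37·3 + 9·0 = 224
S: 25·2 + 19·1 + 33·3 + 13·1 + 37·0 + 9·3 = 208
R: 25·1 + 19·3 + 33·1 + 13·3 + 37·2 + 9·2 = 246
P: 25·0 + 19·0 + 33·2 + 13·2 + 37·1 + 9·1 = 138
R has the highest Borda score (246).

R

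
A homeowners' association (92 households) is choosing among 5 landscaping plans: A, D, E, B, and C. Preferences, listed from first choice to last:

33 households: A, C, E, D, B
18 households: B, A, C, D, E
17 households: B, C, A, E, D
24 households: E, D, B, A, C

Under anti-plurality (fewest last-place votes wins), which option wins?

A

Last-place votes: A 0, D 17, E 18, B 33, C 24.
A is ranked last by the fewest voters, so A wins.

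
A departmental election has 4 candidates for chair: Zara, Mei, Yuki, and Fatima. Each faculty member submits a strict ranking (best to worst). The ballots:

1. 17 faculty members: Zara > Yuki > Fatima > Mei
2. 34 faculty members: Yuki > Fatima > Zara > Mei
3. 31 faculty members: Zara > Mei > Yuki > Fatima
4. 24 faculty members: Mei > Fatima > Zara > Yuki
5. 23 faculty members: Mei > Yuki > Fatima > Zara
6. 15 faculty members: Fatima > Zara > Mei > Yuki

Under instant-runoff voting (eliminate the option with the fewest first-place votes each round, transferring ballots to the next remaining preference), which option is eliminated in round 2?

Yuki

Round 1: Zara 48, Mei 47, Yuki 34, Fatima 15. Eliminate Fatima.
Round 2: Zara 63, Mei 47, Yuki 34. Eliminate Yuki.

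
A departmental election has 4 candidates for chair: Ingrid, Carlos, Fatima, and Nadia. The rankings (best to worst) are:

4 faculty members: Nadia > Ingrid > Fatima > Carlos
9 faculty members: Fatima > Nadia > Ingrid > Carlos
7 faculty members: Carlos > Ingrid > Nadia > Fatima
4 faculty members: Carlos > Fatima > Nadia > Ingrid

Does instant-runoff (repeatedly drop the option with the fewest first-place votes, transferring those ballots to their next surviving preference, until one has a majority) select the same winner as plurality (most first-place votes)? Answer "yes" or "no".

Instant-runoff — R1 Ingrid 0, Carlos 11, Fatima 9, Nadia 4 (Ingrid out); R2 Carlos 11, Fatima 9, Nadia 4 (Nadia out); R3 Carlos 11, Fatima 13 (Fatima winner). Winner: Fatima.
Plurality — first-place votes: Ingrid 0, Carlos 11, Fatima 9, Nadia 4. Winner: Carlos.
The two methods disagree.

no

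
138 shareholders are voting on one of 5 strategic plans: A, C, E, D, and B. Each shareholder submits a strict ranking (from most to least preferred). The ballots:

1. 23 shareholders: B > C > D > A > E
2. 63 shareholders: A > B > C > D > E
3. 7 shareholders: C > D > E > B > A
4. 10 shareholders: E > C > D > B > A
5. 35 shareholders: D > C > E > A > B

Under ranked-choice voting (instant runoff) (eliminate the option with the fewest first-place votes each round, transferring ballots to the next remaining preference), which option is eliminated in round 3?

Round 1: A 63, C 7, E 10, D 35, B 23. Eliminate C.
Round 2: A 63, E 10, D 42, B 23. Eliminate E.
Round 3: A 63, D 52, B 23. Eliminate B.

B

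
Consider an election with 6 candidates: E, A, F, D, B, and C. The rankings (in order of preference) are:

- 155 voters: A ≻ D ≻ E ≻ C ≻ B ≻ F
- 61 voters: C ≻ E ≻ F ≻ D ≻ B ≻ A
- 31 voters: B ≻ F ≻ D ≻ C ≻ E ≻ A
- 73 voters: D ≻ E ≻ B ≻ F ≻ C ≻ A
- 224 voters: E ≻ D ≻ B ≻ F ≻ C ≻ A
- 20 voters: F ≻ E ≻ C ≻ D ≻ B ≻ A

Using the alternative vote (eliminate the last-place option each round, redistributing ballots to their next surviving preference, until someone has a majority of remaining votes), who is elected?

Round 1: E 224, A 155, F 20, D 73, B 31, C 61. Eliminate F.
Round 2: E 244, A 155, D 73, B 31, C 61. Eliminate B.
Round 3: E 244, A 155, D 104, C 61. Eliminate C.
Round 4: E 305, A 155, D 104. E has a majority.

E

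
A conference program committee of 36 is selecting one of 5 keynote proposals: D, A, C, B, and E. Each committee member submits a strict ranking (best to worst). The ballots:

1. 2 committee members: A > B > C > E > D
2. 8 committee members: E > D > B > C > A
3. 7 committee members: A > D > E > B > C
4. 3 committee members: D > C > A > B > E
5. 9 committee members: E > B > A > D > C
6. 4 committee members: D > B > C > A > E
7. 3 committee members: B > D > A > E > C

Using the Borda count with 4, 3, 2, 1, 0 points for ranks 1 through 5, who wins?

D: 2·0 + 8·3 + 7·3 + 3·4 + 9·1 + 4·4 + 3·3 = 91
A: 2·4 + 8·0 + 7·4 + 3·2 + 9·2 + 4·1 + 3·2 = 70
C: 2·2 + 8·1 + 7·0 + 3·3 + 9·0 + 4·2 + 3·0 = 29
B: 2·3 + 8·2 + 7·1 + 3·1 + 9·3 + 4·3 + 3·4 = 83
E: 2·1 + 8·4 + 7·2 + 3·0 + 9·4 + 4·0 + 3·1 = 87
D has the highest Borda score (91).

D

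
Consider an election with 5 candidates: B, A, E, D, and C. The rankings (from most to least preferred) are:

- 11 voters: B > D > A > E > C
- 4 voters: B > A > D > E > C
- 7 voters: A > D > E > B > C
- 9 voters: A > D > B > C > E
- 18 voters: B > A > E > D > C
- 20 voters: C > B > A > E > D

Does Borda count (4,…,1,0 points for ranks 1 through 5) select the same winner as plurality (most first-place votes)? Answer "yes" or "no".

yes

Borda — scores: B 217, A 192, E 85, D 107, C 89. Winner: B.
Plurality — first-place votes: B 33, A 16, E 0, D 0, C 20. Winner: B.
The two methods agree.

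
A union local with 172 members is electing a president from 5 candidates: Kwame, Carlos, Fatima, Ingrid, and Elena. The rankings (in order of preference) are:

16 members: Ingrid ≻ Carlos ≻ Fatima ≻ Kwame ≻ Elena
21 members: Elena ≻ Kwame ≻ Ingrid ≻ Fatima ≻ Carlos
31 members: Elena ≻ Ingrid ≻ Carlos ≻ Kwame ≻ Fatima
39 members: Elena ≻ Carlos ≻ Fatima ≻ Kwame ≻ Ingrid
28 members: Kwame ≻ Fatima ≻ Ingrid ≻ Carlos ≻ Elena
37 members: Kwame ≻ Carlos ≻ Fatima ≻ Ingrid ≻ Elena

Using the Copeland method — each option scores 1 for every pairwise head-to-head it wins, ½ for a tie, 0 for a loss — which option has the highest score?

Kwame: beats Fatima and Ingrid; ties Carlos; loses to Elena → score 2.5.
Carlos: beats Fatima; ties Kwame; loses to Ingrid and Elena → score 1.5.
Fatima: beats Ingrid; loses to Kwame, Carlos, and Elena → score 1.
Ingrid: beats Carlos; loses to Kwame, Fatima, and Elena → score 1.
Elena: beats Kwame, Carlos, Fatima, and Ingrid → score 4.
Elena has the best pairwise record.

Elena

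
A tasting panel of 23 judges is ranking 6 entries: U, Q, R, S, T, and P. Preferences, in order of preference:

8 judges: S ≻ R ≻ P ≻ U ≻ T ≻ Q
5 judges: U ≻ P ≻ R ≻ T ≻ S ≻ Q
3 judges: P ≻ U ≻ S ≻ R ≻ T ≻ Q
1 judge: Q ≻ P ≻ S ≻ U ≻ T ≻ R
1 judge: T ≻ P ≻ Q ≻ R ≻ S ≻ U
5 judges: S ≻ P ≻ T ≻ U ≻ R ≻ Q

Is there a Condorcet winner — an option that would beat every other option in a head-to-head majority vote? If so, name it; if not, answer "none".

S

S vs U: 15–8 for S.
S vs Q: 21–2 for S.
S vs R: 17–6 for S.
S vs T: 17–6 for S.
S vs P: 13–10 for S.
S beats every other option head-to-head.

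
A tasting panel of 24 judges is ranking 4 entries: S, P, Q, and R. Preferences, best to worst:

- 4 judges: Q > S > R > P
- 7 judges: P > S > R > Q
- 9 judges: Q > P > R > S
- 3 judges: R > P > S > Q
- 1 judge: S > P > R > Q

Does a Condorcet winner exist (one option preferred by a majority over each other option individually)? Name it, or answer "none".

Q vs S: 13–11 for Q.
Q vs P: 13–11 for Q.
Q vs R: 13–11 for Q.
Q beats every other option head-to-head.

Q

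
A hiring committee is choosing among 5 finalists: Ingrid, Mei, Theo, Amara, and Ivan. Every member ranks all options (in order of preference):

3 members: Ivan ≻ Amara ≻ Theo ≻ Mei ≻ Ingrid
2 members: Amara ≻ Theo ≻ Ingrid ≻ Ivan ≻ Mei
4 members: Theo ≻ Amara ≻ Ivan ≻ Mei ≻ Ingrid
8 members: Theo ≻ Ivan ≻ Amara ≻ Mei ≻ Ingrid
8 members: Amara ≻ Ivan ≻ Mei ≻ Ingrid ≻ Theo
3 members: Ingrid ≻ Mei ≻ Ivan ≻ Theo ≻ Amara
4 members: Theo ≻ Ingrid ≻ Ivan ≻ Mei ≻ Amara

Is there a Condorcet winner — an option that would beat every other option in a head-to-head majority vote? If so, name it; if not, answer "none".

Theo

Theo vs Ingrid: 21–11 for Theo.
Theo vs Mei: 21–11 for Theo.
Theo vs Amara: 19–13 for Theo.
Theo vs Ivan: 18–14 for Theo.
Theo beats every other option head-to-head.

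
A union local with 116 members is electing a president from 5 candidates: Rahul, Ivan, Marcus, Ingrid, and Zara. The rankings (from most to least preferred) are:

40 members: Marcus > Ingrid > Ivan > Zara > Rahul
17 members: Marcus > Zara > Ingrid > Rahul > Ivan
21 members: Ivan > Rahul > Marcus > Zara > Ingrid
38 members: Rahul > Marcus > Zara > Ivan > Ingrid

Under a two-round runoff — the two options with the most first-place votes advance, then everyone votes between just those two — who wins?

Round 1 first-place votes: Rahul 38, Ivan 21, Marcus 57, Ingrid 0, Zara 0.
Marcus and Rahul advance.
Runoff: Marcus is preferred to Rahul by 57 voters; Rahul by 59.
Rahul wins the runoff.

Rahul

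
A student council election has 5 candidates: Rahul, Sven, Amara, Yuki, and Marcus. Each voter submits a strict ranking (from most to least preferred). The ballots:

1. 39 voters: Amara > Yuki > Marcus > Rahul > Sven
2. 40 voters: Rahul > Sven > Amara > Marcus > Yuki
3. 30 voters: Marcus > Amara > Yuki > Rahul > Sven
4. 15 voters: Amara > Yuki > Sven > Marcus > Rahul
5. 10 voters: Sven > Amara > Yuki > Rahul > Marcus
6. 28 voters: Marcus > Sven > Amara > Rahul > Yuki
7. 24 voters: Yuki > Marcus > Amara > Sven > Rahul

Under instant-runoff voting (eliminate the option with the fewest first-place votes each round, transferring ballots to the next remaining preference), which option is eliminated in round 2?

Yuki

Round 1: Rahul 40, Sven 10, Amara 54, Yuki 24, Marcus 58. Eliminate Sven.
Round 2: Rahul 40, Amara 64, Yuki 24, Marcus 58. Eliminate Yuki.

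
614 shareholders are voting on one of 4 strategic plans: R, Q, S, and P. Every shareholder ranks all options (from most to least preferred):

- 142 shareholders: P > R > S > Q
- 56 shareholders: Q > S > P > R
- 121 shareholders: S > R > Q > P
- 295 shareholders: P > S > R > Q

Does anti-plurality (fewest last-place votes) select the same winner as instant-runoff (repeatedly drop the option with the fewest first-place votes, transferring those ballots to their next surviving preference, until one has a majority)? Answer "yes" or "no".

no

Anti-plurality — last-place votes: R 56, Q 437, S 0, P 121. Winner: S.
Instant-runoff — R1 R 0, Q 56, S 121, P 437 (P winner). Winner: P.
The two methods disagree.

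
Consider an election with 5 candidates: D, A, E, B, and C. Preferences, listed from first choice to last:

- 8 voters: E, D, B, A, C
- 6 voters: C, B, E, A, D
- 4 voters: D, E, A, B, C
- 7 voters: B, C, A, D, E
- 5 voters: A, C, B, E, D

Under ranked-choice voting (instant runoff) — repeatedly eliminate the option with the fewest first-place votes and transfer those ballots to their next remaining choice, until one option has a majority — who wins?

Round 1: D 4, A 5, E 8, B 7, C 6. Eliminate D.
Round 2: A 5, E 12, B 7, C 6. Eliminate A.
Round 3: E 12, B 7, C 11. Eliminate B.
Round 4: E 12, C 18. C has a majority.

C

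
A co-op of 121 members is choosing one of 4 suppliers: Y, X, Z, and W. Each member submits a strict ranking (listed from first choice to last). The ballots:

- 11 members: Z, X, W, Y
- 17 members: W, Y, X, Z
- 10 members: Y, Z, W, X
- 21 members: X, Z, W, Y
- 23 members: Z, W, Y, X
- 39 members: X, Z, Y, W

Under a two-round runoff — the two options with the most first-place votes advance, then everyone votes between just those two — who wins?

X

Round 1 first-place votes: Y 10, X 60, Z 34, W 17.
X and Z advance.
Runoff: X is preferred to Z by 77 voters; Z by 44.
X wins the runoff.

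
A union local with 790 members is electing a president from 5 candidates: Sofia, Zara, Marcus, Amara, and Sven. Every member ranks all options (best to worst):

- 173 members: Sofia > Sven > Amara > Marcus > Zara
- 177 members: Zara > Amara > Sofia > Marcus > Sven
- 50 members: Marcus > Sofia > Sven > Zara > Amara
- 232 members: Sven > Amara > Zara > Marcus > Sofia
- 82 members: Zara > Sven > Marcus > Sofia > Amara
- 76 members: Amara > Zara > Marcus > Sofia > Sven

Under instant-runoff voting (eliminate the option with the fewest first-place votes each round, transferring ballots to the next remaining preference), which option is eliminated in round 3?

Sofia

Round 1: Sofia 173, Zara 259, Marcus 50, Amara 76, Sven 232. Eliminate Marcus.
Round 2: Sofia 223, Zara 259, Amara 76, Sven 232. Eliminate Amara.
Round 3: Sofia 223, Zara 335, Sven 232. Eliminate Sofia.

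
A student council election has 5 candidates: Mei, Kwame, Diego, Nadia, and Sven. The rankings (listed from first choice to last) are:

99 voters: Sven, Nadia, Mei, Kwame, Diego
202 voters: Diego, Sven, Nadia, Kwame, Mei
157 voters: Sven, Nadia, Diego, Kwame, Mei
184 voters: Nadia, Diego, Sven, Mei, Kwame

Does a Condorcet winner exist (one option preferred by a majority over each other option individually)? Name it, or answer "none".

none

Checking pairwise contests:
Kwame beats Mei 359–283.
Diego beats Kwame 543–99.
Nadia beats Diego 440–202.
Sven beats Nadia 458–184.
Diego beats Sven 386–256.
Every option loses at least one head-to-head, so there is no Condorcet winner.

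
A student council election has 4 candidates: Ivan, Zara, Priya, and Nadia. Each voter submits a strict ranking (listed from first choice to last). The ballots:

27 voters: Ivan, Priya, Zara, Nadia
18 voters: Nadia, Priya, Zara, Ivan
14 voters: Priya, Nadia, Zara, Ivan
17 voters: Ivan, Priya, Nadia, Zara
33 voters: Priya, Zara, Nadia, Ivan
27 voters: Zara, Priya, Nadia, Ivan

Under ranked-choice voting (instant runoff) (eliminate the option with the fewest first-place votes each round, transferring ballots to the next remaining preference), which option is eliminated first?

Nadia

Round 1: Ivan 44, Zara 27, Priya 47, Nadia 18. Eliminate Nadia.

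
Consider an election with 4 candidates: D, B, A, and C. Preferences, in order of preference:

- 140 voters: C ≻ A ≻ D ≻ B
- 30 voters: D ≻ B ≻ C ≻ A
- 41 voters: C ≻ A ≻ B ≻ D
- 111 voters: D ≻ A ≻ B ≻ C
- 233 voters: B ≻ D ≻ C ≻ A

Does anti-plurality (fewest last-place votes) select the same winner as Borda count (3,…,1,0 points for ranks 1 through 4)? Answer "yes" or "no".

yes

Anti-plurality — last-place votes: D 41, B 140, A 263, C 111. Winner: D.
Borda — scores: D 1029, B 911, A 584, C 806. Winner: D.
The two methods agree.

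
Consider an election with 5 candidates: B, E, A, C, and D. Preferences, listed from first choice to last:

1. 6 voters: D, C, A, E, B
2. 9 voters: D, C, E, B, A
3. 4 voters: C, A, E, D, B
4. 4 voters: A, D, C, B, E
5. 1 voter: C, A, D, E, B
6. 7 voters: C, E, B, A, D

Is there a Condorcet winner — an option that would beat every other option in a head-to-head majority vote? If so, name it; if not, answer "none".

none

Checking pairwise contests:
E beats B 27–4.
C beats E 31–0.
B beats A 16–15.
D beats C 19–12.
A beats D 16–15.
Every option loses at least one head-to-head, so there is no Condorcet winner.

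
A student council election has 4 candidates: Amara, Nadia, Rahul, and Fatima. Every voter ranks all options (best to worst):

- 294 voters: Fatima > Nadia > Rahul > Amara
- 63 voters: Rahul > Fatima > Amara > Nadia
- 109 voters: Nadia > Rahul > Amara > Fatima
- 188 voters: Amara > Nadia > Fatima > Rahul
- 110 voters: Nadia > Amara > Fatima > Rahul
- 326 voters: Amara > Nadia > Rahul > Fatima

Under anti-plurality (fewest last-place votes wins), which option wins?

Nadia

Last-place votes: Amara 294, Nadia 63, Rahul 298, Fatima 435.
Nadia is ranked last by the fewest voters, so Nadia wins.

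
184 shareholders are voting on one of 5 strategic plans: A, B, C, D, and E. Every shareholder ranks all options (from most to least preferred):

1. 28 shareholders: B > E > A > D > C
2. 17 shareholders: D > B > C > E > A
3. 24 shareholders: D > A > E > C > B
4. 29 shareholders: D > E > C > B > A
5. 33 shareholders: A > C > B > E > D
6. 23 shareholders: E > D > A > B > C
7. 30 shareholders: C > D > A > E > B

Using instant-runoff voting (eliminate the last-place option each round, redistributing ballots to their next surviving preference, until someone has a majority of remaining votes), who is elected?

Round 1: A 33, B 28, C 30, D 70, E 23. Eliminate E.
Round 2: A 33, B 28, C 30, D 93. D has a majority.

D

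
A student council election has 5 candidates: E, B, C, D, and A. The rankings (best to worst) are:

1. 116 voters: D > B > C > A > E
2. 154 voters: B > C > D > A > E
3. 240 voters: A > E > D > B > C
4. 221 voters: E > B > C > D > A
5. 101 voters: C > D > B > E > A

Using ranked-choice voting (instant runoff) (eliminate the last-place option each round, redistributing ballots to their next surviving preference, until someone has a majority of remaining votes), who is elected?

Round 1: E 221, B 154, C 101, D 116, A 240. Eliminate C.
Round 2: E 221, B 154, D 217, A 240. Eliminate B.
Round 3: E 221, D 371, A 240. Eliminate E.
Round 4: D 592, A 240. D has a majority.

D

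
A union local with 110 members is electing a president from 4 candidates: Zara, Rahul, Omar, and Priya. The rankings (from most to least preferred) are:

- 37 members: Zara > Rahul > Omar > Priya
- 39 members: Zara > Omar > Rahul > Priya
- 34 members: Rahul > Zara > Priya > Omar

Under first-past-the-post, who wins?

Zara

First-place votes: Zara 76, Rahul 34, Omar 0, Priya 0.
Zara has the most first-place votes.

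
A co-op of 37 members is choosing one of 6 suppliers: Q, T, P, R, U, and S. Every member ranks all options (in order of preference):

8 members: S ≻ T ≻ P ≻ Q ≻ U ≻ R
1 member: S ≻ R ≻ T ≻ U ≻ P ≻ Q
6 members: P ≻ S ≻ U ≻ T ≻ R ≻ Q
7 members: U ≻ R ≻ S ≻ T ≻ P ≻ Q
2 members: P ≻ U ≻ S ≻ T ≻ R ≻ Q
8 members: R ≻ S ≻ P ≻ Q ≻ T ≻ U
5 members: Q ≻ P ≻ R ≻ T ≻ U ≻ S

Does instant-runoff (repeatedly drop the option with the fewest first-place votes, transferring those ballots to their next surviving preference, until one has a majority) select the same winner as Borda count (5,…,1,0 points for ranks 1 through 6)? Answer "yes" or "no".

Instant-runoff — R1 Q 5, T 0, P 8, R 8, U 7, S 9 (T out); R2 Q 5, P 8, R 8, U 7, S 9 (Q out); R3 P 13, R 8, U 7, S 9 (U out); R4 P 13, R 15, S 9 (S out); R5 P 21, R 16 (P winner). Winner: P.
Borda — scores: Q 57, T 83, P 116, R 95, U 76, S 128. Winner: S.
The two methods disagree.

no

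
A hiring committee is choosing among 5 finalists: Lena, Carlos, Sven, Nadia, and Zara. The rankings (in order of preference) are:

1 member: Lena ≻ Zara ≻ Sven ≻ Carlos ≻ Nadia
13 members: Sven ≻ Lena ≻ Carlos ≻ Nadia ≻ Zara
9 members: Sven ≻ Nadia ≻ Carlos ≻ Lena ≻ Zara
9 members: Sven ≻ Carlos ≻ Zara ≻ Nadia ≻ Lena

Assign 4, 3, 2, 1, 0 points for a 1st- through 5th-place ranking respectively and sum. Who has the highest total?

Lena: 1·4 + 13·3 + 9·1 + 9·0 = 52
Carlos: 1·1 + 13·2 + 9·2 + 9·3 = 72
Sven: 1·2 + 13·4 + 9·4 + 9·4 = 126
Nadia: 1·0 + 13·1 + 9·3 + 9·1 = 49
Zara: 1·3 + 13·0 + 9·0 + 9·2 = 21
Sven has the highest Borda score (126).

Sven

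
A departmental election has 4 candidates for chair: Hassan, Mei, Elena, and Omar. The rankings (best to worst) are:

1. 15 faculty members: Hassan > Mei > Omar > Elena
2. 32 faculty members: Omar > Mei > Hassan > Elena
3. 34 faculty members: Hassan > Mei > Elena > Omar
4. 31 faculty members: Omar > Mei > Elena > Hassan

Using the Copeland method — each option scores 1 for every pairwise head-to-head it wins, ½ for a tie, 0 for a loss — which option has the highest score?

Omar

Hassan: beats Elena; loses to Mei and Omar → score 1.
Mei: beats Hassan and Elena; loses to Omar → score 2.
Elena: loses to Hassan, Mei, and Omar → score 0.
Omar: beats Hassan, Mei, and Elena → score 3.
Omar has the best pairwise record.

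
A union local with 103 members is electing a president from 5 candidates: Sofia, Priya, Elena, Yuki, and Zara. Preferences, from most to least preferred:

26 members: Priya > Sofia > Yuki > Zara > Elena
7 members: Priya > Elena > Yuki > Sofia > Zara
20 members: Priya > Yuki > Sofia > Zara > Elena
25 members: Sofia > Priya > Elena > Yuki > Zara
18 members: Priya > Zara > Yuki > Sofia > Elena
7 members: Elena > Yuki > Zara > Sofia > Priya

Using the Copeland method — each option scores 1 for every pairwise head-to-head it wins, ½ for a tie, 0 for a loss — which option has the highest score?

Priya

Sofia: beats Elena and Zara; loses to Priya and Yuki → score 2.
Priya: beats Sofia, Elena, Yuki, and Zara → score 4.
Elena: loses to Sofia, Priya, Yuki, and Zara → score 0.
Yuki: beats Sofia, Elena, and Zara; loses to Priya → score 3.
Zara: beats Elena; loses to Sofia, Priya, and Yuki → score 1.
Priya has the best pairwise record.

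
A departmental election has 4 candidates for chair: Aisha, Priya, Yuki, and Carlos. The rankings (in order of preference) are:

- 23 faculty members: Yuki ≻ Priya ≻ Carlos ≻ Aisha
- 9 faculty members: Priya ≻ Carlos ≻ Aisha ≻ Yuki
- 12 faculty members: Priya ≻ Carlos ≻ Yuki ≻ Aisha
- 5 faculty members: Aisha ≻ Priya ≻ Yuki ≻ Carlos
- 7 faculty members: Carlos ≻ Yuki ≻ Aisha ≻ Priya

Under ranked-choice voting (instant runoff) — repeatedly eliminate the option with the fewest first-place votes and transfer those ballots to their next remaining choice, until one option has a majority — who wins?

Yuki

Round 1: Aisha 5, Priya 21, Yuki 23, Carlos 7. Eliminate Aisha.
Round 2: Priya 26, Yuki 23, Carlos 7. Eliminate Carlos.
Round 3: Priya 26, Yuki 30. Yuki has a majority.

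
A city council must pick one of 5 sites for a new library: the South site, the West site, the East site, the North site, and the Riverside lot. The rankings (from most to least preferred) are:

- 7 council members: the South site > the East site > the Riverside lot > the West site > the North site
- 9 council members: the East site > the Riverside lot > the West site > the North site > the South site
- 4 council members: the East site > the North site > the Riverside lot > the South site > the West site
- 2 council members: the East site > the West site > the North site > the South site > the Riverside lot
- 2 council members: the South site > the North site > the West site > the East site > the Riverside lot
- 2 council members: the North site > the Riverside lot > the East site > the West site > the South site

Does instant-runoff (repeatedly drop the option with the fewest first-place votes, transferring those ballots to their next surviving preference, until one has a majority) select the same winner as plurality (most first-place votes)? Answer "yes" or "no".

Instant-runoff — R1 the South site 9, the West site 0, the East site 15, the North site 2, the Riverside lot 0 (the East site winner). Winner: the East site.
Plurality — first-place votes: the South site 9, the West site 0, the East site 15, the North site 2, the Riverside lot 0. Winner: the East site.
The two methods agree.

yes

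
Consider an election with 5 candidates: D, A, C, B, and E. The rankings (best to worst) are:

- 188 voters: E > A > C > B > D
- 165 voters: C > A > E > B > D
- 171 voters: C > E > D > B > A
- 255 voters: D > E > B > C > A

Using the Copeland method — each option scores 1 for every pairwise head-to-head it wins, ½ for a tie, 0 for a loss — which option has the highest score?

E

D: beats A and B; loses to C and E → score 2.
A: loses to D, C, B, and E → score 0.
C: beats D, A, and B; loses to E → score 3.
B: beats A; loses to D, C, and E → score 1.
E: beats D, A, C, and B → score 4.
E has the best pairwise record.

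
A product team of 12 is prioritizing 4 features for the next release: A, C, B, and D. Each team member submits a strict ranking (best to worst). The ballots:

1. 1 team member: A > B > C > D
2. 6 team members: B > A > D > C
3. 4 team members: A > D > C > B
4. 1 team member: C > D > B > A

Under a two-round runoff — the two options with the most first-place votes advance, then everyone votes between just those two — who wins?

Round 1 first-place votes: A 5, C 1, B 6, D 0.
B and A advance.
Runoff: B is preferred to A by 7 voters; A by 5.
B wins the runoff.

B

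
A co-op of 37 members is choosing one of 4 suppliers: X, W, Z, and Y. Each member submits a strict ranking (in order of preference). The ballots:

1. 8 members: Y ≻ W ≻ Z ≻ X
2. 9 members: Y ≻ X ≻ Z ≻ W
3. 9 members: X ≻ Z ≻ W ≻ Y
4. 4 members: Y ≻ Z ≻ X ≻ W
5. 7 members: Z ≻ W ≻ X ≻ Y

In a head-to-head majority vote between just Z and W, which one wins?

Voters preferring Z to W: 29; preferring W to Z: 8.
Z wins the head-to-head.

Z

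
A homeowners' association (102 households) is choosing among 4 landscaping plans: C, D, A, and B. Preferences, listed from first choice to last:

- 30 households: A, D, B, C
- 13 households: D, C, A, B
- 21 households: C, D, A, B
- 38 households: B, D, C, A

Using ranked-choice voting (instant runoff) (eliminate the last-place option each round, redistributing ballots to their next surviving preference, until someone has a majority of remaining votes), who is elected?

Round 1: C 21, D 13, A 30, B 38. Eliminate D.
Round 2: C 34, A 30, B 38. Eliminate A.
Round 3: C 34, B 68. B has a majority.

B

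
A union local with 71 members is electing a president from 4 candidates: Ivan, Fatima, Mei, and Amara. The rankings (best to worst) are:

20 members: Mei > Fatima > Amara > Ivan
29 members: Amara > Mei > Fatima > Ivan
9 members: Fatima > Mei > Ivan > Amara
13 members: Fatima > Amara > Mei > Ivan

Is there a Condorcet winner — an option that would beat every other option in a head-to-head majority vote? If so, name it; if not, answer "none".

Checking pairwise contests:
Fatima beats Ivan 71–0.
Mei beats Fatima 49–22.
Amara beats Mei 42–29.
Fatima beats Amara 42–29.
Every option loses at least one head-to-head, so there is no Condorcet winner.

none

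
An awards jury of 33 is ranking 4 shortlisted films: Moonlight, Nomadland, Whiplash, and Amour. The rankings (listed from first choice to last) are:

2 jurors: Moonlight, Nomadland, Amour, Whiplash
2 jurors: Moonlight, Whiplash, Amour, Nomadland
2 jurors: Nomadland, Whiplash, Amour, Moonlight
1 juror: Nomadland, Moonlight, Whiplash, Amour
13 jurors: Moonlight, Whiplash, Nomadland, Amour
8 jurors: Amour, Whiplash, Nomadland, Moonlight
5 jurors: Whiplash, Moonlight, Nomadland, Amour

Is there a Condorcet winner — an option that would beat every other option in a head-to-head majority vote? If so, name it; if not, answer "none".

Moonlight vs Nomadland: 22–11 for Moonlight.
Moonlight vs Whiplash: 18–15 for Moonlight.
Moonlight vs Amour: 23–10 for Moonlight.
Moonlight beats every other option head-to-head.

Moonlight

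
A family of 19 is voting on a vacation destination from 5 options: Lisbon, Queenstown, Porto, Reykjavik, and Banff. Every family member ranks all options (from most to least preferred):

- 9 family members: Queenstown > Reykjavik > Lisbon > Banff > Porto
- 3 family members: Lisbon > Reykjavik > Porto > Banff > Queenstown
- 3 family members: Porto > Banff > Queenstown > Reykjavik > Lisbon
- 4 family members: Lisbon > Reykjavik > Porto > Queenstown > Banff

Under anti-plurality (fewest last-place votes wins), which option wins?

Reykjavik

Last-place votes: Lisbon 3, Queenstown 3, Porto 9, Reykjavik 0, Banff 4.
Reykjavik is ranked last by the fewest voters, so Reykjavik wins.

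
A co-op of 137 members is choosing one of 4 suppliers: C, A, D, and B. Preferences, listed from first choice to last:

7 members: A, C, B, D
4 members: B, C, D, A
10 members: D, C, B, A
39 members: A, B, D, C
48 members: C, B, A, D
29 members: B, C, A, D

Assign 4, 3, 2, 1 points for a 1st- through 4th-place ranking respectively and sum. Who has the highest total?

C: 7·3 + 4·3 + 10·3 + 39·1 + 48·4 + 29·3 = 381
A: 7·4 + 4·1 + 10·1 + 39·4 + 48·2 + 29·2 = 352
D: 7·1 + 4·2 + 10·4 + 39·2 + 48·1 + 29·1 = 210
B: 7·2 + 4·4 + 10·2 + 39·3 + 48·3 + 29·4 = 427
B has the highest Borda score (427).

B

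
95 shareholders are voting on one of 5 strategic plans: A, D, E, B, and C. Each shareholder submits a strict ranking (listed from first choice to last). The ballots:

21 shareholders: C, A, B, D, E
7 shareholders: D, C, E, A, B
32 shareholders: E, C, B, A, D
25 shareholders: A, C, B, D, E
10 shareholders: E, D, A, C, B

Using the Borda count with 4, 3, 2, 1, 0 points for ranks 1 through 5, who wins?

A: 21·3 + 7·1 + 32·1 + 25·4 + 10·2 = 222
D: 21·1 + 7·4 + 32·0 + 25·1 + 10·3 = 104
E: 21·0 + 7·2 + 32·4 + 25·0 + 10·4 = 182
B: 21·2 + 7·0 + 32·2 + 25·2 + 10·0 = 156
C: 21·4 + 7·3 + 32·3 + 25·3 + 10·1 = 286
C has the highest Borda score (286).

C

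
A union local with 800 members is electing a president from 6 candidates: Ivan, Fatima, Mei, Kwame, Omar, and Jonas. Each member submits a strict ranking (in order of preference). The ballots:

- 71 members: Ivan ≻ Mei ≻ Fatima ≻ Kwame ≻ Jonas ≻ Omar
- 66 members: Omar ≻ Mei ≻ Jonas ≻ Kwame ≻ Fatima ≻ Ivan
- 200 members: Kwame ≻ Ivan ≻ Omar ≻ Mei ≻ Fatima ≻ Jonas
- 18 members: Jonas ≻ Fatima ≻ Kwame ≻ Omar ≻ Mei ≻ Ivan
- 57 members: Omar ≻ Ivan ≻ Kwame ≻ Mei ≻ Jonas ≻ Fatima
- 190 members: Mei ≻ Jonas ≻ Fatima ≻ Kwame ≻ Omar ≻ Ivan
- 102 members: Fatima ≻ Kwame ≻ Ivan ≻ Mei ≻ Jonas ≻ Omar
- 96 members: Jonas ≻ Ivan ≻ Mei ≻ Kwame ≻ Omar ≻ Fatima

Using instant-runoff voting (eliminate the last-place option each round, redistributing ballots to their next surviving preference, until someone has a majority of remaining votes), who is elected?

Mei

Round 1: Ivan 71, Fatima 102, Mei 190, Kwame 200, Omar 123, Jonas 114. Eliminate Ivan.
Round 2: Fatima 102, Mei 261, Kwame 200, Omar 123, Jonas 114. Eliminate Fatima.
Round 3: Mei 261, Kwame 302, Omar 123, Jonas 114. Eliminate Jonas.
Round 4: Mei 357, Kwame 320, Omar 123. Eliminate Omar.
Round 5: Mei 423, Kwame 377. Mei has a majority.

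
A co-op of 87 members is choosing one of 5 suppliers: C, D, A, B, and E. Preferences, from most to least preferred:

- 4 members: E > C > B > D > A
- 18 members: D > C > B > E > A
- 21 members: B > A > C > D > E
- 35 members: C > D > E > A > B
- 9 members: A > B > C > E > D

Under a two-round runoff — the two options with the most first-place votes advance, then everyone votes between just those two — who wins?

Round 1 first-place votes: C 35, D 18, A 9, B 21, E 4.
C and B advance.
Runoff: C is preferred to B by 57 voters; B by 30.
C wins the runoff.

C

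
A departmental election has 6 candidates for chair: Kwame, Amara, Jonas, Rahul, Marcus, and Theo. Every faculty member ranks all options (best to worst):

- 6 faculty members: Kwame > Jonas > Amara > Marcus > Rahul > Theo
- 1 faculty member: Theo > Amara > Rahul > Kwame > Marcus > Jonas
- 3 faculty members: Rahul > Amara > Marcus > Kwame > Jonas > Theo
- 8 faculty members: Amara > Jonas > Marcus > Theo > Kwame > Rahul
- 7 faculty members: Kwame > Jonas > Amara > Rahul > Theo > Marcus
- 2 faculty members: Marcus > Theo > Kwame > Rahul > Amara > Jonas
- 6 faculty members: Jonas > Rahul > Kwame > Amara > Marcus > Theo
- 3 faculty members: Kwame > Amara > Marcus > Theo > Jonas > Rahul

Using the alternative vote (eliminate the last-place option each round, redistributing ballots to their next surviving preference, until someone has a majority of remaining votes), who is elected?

Round 1: Kwame 16, Amara 8, Jonas 6, Rahul 3, Marcus 2, Theo 1. Eliminate Theo.
Round 2: Kwame 16, Amara 9, Jonas 6, Rahul 3, Marcus 2. Eliminate Marcus.
Round 3: Kwame 18, Amara 9, Jonas 6, Rahul 3. Eliminate Rahul.
Round 4: Kwame 18, Amara 12, Jonas 6. Eliminate Jonas.
Round 5: Kwame 24, Amara 12. Kwame has a majority.

Kwame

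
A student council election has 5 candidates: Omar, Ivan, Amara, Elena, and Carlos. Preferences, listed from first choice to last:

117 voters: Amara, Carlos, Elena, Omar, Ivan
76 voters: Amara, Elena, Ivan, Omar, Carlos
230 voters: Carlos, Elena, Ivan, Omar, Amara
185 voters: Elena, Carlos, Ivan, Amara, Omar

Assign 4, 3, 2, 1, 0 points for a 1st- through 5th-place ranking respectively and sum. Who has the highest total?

Elena

Omar: 117·1 + 76·1 + 230·1 + 185·0 = 423
Ivan: 117·0 + 76·2 + 230·2 + 185·2 = 982
Amara: 117·4 + 76·4 + 230·0 + 185·1 = 957
Elena: 117·2 + 76·3 + 230·3 + 185·4 = 1892
Carlos: 117·3 + 76·0 + 230·4 + 185·3 = 1826
Elena has the highest Borda score (1892).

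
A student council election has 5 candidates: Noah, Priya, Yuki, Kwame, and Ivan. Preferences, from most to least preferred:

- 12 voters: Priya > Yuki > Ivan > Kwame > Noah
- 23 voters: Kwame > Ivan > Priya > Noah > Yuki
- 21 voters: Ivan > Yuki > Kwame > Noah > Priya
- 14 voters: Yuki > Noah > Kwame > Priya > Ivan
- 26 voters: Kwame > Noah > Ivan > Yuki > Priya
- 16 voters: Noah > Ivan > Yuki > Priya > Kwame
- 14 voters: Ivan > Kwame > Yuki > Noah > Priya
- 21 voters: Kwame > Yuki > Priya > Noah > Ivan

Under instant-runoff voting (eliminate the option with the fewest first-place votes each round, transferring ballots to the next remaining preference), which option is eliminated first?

Round 1: Noah 16, Priya 12, Yuki 14, Kwame 70, Ivan 35. Eliminate Priya.

Priya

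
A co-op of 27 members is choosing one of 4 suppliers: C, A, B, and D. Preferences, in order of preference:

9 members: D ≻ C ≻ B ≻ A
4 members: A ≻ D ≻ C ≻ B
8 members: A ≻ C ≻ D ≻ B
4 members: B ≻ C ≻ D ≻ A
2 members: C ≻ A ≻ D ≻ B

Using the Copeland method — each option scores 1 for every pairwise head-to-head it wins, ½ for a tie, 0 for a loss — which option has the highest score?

C

C: beats A, B, and D → score 3.
A: beats B and D; loses to C → score 2.
B: loses to C, A, and D → score 0.
D: beats B; loses to C and A → score 1.
C has the best pairwise record.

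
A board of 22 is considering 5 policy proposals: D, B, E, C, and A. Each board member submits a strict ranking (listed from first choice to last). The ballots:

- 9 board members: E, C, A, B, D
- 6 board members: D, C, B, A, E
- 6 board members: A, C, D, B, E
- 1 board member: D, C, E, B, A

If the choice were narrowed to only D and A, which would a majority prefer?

Voters preferring D to A: 7; preferring A to D: 15.
A wins the head-to-head.

A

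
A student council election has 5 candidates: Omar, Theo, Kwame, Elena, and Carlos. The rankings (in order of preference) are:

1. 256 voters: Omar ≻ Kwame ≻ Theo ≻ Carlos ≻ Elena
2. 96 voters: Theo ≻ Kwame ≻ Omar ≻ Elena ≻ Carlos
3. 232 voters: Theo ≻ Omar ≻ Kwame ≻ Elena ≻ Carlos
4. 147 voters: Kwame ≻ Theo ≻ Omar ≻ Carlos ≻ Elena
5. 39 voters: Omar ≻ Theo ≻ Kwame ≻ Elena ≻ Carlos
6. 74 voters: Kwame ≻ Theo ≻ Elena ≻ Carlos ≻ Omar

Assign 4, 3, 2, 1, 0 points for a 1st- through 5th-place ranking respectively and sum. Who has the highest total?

Omar: 256·4 + 96·2 + 232·3 + 147·2 + 39·4 + 74·0 = 2362
Theo: 256·2 + 96·4 + 232·4 + 147·3 + 39·3 + 74·3 = 2604
Kwame: 256·3 + 96·3 + 232·2 + 147·4 + 39·2 + 74·4 = 2482
Elena: 256·0 + 96·1 + 232·1 + 147·0 + 39·1 + 74·2 = 515
Carlos: 256·1 + 96·0 + 232·0 + 147·1 + 39·0 + 74·1 = 477
Theo has the highest Borda score (2604).

Theo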